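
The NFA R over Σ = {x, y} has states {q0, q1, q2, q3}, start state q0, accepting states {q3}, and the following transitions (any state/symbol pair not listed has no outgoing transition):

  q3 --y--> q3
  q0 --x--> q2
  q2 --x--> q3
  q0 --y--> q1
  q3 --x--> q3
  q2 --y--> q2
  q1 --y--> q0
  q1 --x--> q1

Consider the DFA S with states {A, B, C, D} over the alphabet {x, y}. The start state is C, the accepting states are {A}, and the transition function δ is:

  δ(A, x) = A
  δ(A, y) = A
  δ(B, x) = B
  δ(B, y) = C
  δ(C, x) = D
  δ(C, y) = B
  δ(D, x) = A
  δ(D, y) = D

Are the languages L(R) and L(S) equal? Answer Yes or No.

Exploring the product automaton R × S from the start pair (q0, C), following both machines on each input symbol, reaches 4 state pairs: (q0, C), (q2, D), (q1, B), (q3, A).
R accepts in {q3} and S accepts in {A}. In every reachable pair the two components are either both accepting — (q3, A) — or both non-accepting, so no string is accepted by exactly one of the machines: L(R) \ L(S) and L(S) \ L(R) are both empty.
Hence every string is accepted by R iff it is accepted by S, and the two languages coincide.

Yes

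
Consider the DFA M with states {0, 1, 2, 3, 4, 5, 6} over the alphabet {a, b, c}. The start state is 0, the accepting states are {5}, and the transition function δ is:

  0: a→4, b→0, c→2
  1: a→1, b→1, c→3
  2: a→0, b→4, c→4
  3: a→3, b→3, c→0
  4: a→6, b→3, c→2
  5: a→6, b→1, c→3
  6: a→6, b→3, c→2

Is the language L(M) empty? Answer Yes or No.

Yes

The states reachable from the start state are {0, 2, 3, 4, 6}.
None of the accepting states {5} is reachable, so no string is accepted and L(M) = ∅.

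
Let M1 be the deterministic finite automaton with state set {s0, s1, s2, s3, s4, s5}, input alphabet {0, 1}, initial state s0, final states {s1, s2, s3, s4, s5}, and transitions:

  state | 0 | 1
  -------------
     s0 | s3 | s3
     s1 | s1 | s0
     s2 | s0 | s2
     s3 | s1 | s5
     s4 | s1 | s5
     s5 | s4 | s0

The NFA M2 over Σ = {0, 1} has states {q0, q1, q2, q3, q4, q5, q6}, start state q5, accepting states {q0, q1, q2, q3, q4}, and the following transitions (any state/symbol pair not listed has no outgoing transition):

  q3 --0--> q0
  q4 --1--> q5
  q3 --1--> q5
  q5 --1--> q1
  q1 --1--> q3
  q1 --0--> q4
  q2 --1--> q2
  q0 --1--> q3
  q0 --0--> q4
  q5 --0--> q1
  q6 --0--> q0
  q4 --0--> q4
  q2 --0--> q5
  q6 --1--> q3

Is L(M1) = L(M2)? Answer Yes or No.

Yes

Exploring the product automaton M1 × M2 from the start pair (s0, q5), following both machines on each input symbol, reaches 5 state pairs: (s0, q5), (s3, q1), (s1, q4), (s5, q3), (s4, q0).
M1 accepts in {s1, s2, s3, s4, s5} and M2 accepts in {q0, q1, q2, q3, q4}. In every reachable pair the two components are either both accepting — (s3, q1), (s1, q4), (s5, q3), (s4, q0) — or both non-accepting, so no string is accepted by exactly one of the machines: L(M1) \ L(M2) and L(M2) \ L(M1) are both empty.
Hence every string is accepted by M1 iff it is accepted by M2, and the two languages coincide.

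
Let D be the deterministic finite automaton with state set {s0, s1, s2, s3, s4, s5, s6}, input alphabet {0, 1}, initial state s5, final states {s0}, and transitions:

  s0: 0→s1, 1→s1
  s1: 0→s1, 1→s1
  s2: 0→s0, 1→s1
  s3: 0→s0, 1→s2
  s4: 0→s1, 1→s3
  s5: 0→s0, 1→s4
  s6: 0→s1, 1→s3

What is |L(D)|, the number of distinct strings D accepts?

3

The useful subgraph on states {s0, s2, s3, s4, s5} is acyclic, so L(D) is finite; the longest accepting path visits 5 useful states, giving maximum string length 4.
Counting accepting paths from s5 by length: 1 of length 1, 1 of length 3, 1 of length 4. Total 3.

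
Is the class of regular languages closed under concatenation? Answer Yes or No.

If R₁ and R₂ are regular expressions for the two languages then R₁R₂ denotes L₁L₂; on automata, add ε-moves from every accepting state of an NFA for L₁ to the start state of an NFA for L₂ and keep only the second machine's accepting states.
So the regular languages are closed under concatenation.

Yes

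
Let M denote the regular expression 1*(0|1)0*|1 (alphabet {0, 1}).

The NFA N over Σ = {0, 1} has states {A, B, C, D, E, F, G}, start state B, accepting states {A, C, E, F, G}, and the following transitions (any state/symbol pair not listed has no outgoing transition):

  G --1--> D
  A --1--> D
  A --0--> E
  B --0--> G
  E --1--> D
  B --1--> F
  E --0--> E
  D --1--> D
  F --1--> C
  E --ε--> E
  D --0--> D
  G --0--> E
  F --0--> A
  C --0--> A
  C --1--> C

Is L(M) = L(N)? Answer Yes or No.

Converting the expression M to a DFA (subset construction, then merging equivalent states) gives the minimal DFA with states {m0, m1, m2, m3}, start state m0, accepting states {m1, m2} and transitions m0: 0→m1, 1→m2; m1: 0→m1, 1→m3; m2: 0→m1, 1→m2; m3: 0→m3, 1→m3.
Exploring the product automaton M × N from the start pair (m0, B), following both machines on each input symbol, reaches 7 state pairs: (m0, B), (m1, G), (m2, F), (m1, E), (m3, D), (m1, A), (m2, C).
M accepts in {m1, m2} and N accepts in {A, C, E, F, G}. In every reachable pair the two components are either both accepting — (m1, G), (m2, F), (m1, E), (m1, A), (m2, C) — or both non-accepting, so no string is accepted by exactly one of the machines: L(M) \ L(N) and L(N) \ L(M) are both empty.
Hence every string is accepted by M iff it is accepted by N, and the two languages coincide.

Yes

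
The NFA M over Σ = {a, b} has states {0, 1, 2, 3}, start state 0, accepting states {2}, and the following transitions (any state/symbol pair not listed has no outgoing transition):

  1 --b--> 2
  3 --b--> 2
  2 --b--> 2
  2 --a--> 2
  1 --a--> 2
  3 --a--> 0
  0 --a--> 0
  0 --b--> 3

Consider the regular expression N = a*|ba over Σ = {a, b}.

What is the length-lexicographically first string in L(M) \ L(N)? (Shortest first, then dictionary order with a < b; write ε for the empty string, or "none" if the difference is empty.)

The string bb is accepted by M but not by N.
No shorter string lies in the difference, and bb is the lexicographically first length-2 string in L(M) \ L(N).

bb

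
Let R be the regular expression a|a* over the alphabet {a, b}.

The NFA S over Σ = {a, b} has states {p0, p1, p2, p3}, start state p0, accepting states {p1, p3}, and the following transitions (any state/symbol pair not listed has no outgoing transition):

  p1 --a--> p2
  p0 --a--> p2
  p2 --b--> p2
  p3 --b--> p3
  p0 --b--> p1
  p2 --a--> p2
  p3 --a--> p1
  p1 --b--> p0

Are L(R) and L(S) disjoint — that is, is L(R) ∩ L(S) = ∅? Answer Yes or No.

Converting the expression R to a DFA (subset construction, then merging equivalent states) gives the minimal DFA with states {r0, r1}, start state r0, accepting states {r0} and transitions r0: a→r0, b→r1; r1: a→r1, b→r1.
Exploring the product automaton R × S from the start pair (r0, p0), following both machines on each input symbol, reaches 5 state pairs: (r0, p0), (r0, p2), (r1, p1), (r1, p2), (r1, p0).
R accepts in {r0} and S accepts in {p1, p3}; no reachable pair has both components accepting, so no string drives both machines to acceptance simultaneously and L(R) ∩ L(S) = ∅.
So no string is accepted by both, and the intersection is empty.

Yes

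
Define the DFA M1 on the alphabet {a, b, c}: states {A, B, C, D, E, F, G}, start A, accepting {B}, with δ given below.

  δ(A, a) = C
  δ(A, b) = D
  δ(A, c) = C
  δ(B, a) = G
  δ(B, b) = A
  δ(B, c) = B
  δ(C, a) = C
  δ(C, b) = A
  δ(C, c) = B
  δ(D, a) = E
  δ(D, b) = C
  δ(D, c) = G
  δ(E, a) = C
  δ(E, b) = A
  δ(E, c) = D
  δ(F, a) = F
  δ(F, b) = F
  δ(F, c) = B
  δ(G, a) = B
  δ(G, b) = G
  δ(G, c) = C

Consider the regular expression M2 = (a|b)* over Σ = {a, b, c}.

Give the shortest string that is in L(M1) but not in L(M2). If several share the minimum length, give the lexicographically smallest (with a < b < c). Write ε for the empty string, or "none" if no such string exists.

The string ac is accepted by M1 but not by M2.
No shorter string lies in the difference, and ac is the lexicographically first length-2 string in L(M1) \ L(M2).

ac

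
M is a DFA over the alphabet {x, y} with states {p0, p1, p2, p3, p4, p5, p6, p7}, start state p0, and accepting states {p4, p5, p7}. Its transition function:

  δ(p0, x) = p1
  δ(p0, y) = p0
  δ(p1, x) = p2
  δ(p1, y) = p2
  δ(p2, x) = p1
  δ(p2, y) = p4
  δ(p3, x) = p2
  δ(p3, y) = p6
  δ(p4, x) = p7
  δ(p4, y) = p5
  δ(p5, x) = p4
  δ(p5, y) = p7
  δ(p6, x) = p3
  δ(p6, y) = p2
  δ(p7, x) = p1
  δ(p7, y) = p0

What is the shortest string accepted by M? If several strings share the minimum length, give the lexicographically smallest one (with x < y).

A breadth-first search from p0 reaches an accepting state first via the path p0 → p1 → p2 → p4 on input xxy.
No string of length < 3 is accepted (BFS exhausts all shorter strings without reaching an accepting state), and xxy is the lexicographically least accepting string of length 3.

xxy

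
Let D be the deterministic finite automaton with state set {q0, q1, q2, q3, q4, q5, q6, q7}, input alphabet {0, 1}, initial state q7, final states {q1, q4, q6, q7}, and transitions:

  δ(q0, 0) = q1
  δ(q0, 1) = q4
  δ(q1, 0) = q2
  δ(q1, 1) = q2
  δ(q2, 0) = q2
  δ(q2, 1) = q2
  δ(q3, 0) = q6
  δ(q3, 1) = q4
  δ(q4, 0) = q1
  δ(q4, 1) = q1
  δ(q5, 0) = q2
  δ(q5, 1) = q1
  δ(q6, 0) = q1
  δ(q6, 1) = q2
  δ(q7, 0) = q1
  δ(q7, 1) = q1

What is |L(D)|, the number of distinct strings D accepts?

The useful subgraph on states {q1, q7} is acyclic, so L(D) is finite; the longest accepting path visits 2 useful states, giving maximum string length 1.
Counting accepting paths from q7 by length: 1 of length 0, 2 of length 1. Total 3.

3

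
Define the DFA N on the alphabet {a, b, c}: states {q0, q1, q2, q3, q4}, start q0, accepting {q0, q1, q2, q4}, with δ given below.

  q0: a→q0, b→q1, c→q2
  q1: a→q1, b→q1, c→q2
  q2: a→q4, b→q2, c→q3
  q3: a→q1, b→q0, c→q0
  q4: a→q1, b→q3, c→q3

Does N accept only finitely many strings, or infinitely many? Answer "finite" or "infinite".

infinite

State q0 is reachable from the start and can reach an accepting state, and it lies on the cycle q0 → q0.
Traversing that cycle any number of times yields accepted strings of unbounded length, so the language is infinite.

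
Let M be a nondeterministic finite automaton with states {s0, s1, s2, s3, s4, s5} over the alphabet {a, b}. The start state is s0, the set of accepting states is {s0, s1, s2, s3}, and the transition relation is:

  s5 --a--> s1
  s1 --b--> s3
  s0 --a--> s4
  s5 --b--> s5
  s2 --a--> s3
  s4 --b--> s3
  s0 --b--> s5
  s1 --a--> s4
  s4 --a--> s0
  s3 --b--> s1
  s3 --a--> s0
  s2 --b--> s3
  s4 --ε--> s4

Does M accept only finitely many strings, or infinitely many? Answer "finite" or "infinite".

State s0 is reachable from the start and can reach an accepting state, and it lies on the cycle s0 → s4 → s0.
Traversing that cycle any number of times yields accepted strings of unbounded length, so the language is infinite.

infinite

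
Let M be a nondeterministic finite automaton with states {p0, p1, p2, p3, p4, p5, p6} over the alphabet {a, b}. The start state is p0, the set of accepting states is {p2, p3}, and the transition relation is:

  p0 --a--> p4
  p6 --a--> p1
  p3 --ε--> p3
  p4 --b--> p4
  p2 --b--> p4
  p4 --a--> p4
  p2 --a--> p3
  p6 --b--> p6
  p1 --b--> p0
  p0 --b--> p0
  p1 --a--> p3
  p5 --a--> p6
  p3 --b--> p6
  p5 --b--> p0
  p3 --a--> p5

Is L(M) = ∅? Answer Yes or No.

Yes

The states reachable from the start state are {p0, p4}.
None of the accepting states {p2, p3} is reachable, so no string is accepted and L(M) = ∅.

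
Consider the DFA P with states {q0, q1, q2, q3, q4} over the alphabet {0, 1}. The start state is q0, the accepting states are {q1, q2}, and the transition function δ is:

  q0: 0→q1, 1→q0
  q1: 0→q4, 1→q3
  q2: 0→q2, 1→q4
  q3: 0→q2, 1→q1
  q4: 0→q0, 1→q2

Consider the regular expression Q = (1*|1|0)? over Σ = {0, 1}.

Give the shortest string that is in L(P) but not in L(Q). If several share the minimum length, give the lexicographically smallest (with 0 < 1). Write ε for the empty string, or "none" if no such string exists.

The string 10 is accepted by P but not by Q.
No shorter string lies in the difference, and 10 is the lexicographically first length-2 string in L(P) \ L(Q).

10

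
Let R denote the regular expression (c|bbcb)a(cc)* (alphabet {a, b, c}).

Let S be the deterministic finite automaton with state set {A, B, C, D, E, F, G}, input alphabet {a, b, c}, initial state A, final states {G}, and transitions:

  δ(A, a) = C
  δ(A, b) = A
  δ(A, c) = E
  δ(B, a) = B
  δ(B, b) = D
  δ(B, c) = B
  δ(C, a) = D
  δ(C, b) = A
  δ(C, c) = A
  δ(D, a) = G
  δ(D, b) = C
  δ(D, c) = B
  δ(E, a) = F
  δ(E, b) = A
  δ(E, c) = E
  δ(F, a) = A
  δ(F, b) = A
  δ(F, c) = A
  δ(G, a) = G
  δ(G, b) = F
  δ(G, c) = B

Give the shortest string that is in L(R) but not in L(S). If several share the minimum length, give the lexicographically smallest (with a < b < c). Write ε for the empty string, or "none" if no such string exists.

The string ca is accepted by R but not by S.
No shorter string lies in the difference, and ca is the lexicographically first length-2 string in L(R) \ L(S).

ca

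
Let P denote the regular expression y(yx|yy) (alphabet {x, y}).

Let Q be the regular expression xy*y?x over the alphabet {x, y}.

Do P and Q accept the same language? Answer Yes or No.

No

The string yyx is accepted by P but rejected by Q.
So L(P) ≠ L(Q).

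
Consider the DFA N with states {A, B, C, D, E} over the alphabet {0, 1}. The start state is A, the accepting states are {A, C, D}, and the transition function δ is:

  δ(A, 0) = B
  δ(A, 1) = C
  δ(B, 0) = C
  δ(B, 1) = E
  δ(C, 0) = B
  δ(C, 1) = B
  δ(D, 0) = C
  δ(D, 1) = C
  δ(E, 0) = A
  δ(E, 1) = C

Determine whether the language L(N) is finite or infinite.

infinite

State B is reachable from the start and can reach an accepting state, and it lies on the cycle B → C → B.
Traversing that cycle any number of times yields accepted strings of unbounded length, so the language is infinite.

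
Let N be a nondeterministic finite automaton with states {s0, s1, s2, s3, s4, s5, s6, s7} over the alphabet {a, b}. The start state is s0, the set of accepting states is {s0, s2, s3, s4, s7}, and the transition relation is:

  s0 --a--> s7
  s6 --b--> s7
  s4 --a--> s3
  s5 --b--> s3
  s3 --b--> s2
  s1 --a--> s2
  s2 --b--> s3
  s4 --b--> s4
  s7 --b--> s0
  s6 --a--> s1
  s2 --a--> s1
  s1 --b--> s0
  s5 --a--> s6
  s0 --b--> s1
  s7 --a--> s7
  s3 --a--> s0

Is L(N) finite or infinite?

State s0 is reachable from the start and can reach an accepting state, and it lies on the cycle s0 → s1 → s0.
Traversing that cycle any number of times yields accepted strings of unbounded length, so the language is infinite.

infinite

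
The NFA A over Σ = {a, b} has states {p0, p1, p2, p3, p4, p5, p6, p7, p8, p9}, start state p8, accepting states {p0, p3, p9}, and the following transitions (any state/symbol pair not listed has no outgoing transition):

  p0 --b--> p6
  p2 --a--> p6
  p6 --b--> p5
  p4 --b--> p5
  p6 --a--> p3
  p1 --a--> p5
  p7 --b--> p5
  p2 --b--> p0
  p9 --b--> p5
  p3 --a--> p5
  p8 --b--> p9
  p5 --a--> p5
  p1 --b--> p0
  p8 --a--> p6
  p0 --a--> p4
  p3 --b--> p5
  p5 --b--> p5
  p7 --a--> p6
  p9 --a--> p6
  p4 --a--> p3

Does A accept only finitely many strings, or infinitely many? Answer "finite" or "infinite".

The useful states (reachable from p8 and able to reach an accepting state) are {p3, p6, p8, p9}.
Restricted to these states the transition graph has no cycle, so every accepting path has bounded length and L is finite.

finite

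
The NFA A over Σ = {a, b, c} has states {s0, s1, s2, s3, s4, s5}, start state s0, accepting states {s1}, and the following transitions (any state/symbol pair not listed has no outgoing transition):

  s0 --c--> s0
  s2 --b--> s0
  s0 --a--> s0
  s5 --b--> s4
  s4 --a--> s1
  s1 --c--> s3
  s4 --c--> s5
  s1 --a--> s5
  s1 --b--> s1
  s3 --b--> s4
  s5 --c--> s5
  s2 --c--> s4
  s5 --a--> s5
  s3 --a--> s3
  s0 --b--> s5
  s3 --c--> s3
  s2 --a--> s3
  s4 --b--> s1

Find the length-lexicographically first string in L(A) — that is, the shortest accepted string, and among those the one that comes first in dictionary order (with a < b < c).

A breadth-first search from s0 reaches an accepting state first via the path s0 → s5 → s4 → s1 on input bba.
No string of length < 3 is accepted (BFS exhausts all shorter strings without reaching an accepting state), and bba is the lexicographically least accepting string of length 3.

bba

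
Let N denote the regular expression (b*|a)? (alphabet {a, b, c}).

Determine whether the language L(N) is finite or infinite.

The expression contains a Kleene star applied to a subexpression that matches at least one nonempty string, so it matches strings of unbounded length.
Hence L(N) is infinite.

infinite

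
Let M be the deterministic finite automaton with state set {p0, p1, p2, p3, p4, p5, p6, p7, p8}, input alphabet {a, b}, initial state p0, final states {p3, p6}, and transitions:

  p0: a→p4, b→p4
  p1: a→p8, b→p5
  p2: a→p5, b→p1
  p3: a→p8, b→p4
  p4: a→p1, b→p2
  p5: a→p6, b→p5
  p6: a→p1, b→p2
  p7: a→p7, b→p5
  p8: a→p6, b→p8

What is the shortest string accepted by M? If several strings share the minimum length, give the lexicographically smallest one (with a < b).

A breadth-first search from p0 reaches an accepting state first via the path p0 → p4 → p1 → p8 → p6 on input aaaa.
No string of length < 4 is accepted (BFS exhausts all shorter strings without reaching an accepting state), and aaaa is the lexicographically least accepting string of length 4.

aaaa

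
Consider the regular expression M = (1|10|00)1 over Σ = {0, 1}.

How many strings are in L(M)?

The expression has no Kleene star, so L(M) is finite. Expanding the alternatives gives {11, 001, 101}.
That is 1 of length 2, 2 of length 3: 3 strings in all.

3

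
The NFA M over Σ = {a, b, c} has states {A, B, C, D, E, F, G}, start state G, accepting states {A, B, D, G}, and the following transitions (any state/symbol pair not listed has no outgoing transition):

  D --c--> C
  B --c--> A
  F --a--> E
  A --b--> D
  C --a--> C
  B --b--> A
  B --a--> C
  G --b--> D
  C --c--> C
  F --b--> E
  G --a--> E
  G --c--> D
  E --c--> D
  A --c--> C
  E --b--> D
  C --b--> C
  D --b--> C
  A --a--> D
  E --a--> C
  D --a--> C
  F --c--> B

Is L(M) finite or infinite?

The useful states (reachable from G and able to reach an accepting state) are {D, E, G}.
Restricted to these states the transition graph has no cycle, so every accepting path has bounded length and L is finite.

finite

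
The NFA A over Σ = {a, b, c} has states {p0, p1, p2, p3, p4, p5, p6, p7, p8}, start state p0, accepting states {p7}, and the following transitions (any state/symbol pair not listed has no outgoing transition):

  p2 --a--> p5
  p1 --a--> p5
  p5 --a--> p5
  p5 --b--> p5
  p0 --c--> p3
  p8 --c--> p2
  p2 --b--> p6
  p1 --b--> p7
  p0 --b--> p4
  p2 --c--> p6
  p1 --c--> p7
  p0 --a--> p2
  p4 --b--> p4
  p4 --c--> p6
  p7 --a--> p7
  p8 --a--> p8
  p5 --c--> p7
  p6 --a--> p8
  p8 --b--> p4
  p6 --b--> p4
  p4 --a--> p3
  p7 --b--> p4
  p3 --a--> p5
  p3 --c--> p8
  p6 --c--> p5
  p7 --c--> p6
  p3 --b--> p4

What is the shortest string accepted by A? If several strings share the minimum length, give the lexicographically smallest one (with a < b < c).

A breadth-first search from p0 reaches an accepting state first via the path p0 → p2 → p5 → p7 on input aac.
No string of length < 3 is accepted (BFS exhausts all shorter strings without reaching an accepting state), and aac is the lexicographically least accepting string of length 3.

aac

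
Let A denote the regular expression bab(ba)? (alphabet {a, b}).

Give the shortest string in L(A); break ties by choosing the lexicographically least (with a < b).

By inspection of the expression, no string of length less than 3 matches, and bab is the lexicographically first match of length 3.

bab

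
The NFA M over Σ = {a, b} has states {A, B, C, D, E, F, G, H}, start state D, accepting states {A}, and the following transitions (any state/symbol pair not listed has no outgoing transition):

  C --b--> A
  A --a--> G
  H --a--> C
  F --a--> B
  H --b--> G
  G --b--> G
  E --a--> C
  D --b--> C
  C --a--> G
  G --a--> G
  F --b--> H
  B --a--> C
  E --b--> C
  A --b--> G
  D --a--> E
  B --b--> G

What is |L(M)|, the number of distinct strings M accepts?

The useful subgraph on states {A, C, D, E} is acyclic, so L(M) is finite; the longest accepting path visits 4 useful states, giving maximum string length 3.
Counting accepting paths from D by length: 1 of length 2, 2 of length 3. Total 3.

3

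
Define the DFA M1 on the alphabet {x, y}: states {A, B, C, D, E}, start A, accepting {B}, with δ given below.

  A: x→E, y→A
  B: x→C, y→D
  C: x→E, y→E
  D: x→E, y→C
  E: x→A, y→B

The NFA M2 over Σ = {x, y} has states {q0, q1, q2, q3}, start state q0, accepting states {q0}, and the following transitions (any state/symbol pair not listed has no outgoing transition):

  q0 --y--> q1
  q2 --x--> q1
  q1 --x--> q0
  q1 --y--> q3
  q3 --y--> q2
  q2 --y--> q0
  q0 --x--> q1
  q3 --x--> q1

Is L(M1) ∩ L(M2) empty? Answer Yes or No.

Exploring the product automaton M1 × M2 from the start pair (A, q0), following both machines on each input symbol, reaches 16 state pairs: (A, q0), (E, q1), (A, q1), (B, q3), (E, q0), (A, q3), (C, q1), (D, q2), (B, q1), (A, q2), (E, q3), (C, q0), (D, q3), (B, q2), (C, q2), (D, q0).
M1 accepts in {B} and M2 accepts in {q0}; no reachable pair has both components accepting, so no string drives both machines to acceptance simultaneously and L(M1) ∩ L(M2) = ∅.
So no string is accepted by both, and the intersection is empty.

Yes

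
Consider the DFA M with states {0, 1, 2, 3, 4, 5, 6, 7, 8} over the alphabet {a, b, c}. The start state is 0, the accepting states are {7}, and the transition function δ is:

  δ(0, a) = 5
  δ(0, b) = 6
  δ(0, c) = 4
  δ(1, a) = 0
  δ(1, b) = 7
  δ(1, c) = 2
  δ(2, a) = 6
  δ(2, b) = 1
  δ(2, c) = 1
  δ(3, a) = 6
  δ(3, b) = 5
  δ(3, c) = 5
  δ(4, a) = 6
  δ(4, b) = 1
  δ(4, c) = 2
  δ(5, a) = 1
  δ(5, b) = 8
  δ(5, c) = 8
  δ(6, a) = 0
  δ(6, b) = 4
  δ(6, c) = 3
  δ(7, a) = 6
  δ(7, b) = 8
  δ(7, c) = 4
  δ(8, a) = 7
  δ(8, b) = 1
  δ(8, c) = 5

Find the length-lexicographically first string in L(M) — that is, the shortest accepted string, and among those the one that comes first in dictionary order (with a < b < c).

aab

A breadth-first search from 0 reaches an accepting state first via the path 0 → 5 → 1 → 7 on input aab.
No string of length < 3 is accepted (BFS exhausts all shorter strings without reaching an accepting state), and aab is the lexicographically least accepting string of length 3.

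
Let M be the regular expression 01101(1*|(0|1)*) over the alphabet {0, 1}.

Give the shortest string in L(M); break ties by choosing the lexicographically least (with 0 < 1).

01101

By inspection of the expression, no string of length less than 5 matches, and 01101 is the lexicographically first match of length 5.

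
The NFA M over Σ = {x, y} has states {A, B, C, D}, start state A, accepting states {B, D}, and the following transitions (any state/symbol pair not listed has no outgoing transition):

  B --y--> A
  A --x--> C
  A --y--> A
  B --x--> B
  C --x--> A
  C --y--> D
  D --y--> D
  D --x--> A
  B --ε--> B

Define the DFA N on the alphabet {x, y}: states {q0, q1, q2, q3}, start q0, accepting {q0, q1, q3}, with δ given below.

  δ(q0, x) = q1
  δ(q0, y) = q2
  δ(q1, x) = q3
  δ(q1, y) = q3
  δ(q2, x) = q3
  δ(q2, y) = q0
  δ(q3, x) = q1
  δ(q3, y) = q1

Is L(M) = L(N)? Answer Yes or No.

No

The empty string ε is accepted by N but rejected by M.
So L(M) ≠ L(N).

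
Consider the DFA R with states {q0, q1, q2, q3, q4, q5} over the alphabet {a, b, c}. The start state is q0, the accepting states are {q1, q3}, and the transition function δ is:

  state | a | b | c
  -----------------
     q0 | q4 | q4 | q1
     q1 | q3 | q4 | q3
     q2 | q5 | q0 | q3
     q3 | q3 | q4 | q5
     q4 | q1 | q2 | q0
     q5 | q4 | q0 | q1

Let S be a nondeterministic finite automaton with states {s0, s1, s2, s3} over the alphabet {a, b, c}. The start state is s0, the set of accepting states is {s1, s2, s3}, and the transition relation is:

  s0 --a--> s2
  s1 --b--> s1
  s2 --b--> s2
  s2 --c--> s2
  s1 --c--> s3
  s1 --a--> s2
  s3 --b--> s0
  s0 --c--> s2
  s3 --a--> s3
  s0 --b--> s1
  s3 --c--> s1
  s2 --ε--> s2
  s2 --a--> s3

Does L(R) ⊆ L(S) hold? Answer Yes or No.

Exploring the product automaton R × S from the start pair (q0, s0), following both machines on each input symbol, reaches 20 state pairs: (q0, s0), (q4, s2), (q4, s1), (q1, s2), (q1, s3), (q2, s2), (q0, s2), (q2, s1), (q0, s3), (q3, s3), (q3, s2), (q4, s0), (q3, s1), (q5, s3), (q4, s3), (q5, s2), (q0, s1), (q1, s1), (q5, s1), (q2, s0).
R accepts in {q1, q3} and S accepts in {s1, s2, s3}. The reachable pairs whose R-component is accepting are (q1, s2), (q1, s3), (q3, s3), (q3, s2), (q3, s1), (q1, s1); in each of them the S-component is accepting too, so the product for L(R) \ L(S) (R-component accepting, S-component rejecting) has no reachable accepting pair and the difference is empty.
Hence every string in L(R) is also in L(S).

Yes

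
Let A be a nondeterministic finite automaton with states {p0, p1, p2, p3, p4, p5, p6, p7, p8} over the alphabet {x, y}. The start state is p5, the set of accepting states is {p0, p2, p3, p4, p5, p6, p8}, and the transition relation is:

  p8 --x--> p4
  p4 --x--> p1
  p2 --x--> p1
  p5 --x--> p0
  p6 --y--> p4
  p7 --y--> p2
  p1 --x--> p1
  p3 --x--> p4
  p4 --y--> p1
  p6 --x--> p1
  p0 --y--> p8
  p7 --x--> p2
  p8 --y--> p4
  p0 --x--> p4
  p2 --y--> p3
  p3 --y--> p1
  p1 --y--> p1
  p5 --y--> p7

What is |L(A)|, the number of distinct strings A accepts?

12

The useful subgraph on states {p0, p2, p3, p4, p5, p7, p8} is acyclic, so L(A) is finite; the longest accepting path visits 5 useful states, giving maximum string length 4.
Counting accepting paths from p5 by length: 1 of length 0, 1 of length 1, 4 of length 2, 4 of length 3, 2 of length 4. Total 12.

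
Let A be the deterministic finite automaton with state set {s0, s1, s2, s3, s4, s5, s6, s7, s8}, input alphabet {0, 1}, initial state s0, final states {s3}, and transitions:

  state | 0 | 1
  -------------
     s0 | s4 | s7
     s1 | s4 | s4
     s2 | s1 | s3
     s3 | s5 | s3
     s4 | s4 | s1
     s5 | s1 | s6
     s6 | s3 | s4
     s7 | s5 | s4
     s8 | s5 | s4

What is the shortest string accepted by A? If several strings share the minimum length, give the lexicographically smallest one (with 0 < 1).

1010

A breadth-first search from s0 reaches an accepting state first via the path s0 → s7 → s5 → s6 → s3 on input 1010.
No string of length < 4 is accepted (BFS exhausts all shorter strings without reaching an accepting state), and 1010 is the lexicographically least accepting string of length 4.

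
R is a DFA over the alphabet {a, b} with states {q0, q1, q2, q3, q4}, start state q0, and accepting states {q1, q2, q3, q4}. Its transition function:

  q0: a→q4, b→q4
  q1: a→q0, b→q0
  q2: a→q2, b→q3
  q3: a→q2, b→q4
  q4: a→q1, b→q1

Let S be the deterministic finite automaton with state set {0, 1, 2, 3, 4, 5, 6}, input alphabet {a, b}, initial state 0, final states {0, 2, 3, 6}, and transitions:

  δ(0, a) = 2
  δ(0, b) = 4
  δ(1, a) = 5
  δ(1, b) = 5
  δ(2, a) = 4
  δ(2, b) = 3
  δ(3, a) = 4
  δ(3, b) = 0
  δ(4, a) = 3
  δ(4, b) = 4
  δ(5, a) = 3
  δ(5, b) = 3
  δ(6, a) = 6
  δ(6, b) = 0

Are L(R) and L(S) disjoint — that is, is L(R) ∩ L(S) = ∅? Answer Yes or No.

The string a is accepted by both R and S.
Hence L(R) ∩ L(S) ≠ ∅.

No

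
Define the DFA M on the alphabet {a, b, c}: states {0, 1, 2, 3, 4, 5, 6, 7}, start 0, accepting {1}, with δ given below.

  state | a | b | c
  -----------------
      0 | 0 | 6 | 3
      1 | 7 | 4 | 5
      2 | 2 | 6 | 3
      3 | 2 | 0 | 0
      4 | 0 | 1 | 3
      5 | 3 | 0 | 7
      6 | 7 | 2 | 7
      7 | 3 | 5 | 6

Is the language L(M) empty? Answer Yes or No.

Yes

The states reachable from the start state are {0, 2, 3, 5, 6, 7}.
None of the accepting states {1} is reachable, so no string is accepted and L(M) = ∅.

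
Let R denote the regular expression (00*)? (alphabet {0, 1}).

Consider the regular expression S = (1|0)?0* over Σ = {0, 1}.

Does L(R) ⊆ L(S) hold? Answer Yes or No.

Converting the expression R to a DFA (subset construction, then merging equivalent states) gives the minimal DFA with states {r0, r1}, start state r0, accepting states {r0} and transitions r0: 0→r0, 1→r1; r1: 0→r1, 1→r1.
Converting the expression S to a DFA (subset construction, then merging equivalent states) gives the minimal DFA with states {s0, s1, s2}, start state s0, accepting states {s0, s1} and transitions s0: 0→s1, 1→s1; s1: 0→s1, 1→s2; s2: 0→s2, 1→s2.
Exploring the product automaton R × S from the start pair (r0, s0), following both machines on each input symbol, reaches 4 state pairs: (r0, s0), (r0, s1), (r1, s1), (r1, s2).
R accepts in {r0} and S accepts in {s0, s1}. The reachable pairs whose R-component is accepting are (r0, s0), (r0, s1); in each of them the S-component is accepting too, so the product for L(R) \ L(S) (R-component accepting, S-component rejecting) has no reachable accepting pair and the difference is empty.
Hence every string in L(R) is also in L(S).

Yes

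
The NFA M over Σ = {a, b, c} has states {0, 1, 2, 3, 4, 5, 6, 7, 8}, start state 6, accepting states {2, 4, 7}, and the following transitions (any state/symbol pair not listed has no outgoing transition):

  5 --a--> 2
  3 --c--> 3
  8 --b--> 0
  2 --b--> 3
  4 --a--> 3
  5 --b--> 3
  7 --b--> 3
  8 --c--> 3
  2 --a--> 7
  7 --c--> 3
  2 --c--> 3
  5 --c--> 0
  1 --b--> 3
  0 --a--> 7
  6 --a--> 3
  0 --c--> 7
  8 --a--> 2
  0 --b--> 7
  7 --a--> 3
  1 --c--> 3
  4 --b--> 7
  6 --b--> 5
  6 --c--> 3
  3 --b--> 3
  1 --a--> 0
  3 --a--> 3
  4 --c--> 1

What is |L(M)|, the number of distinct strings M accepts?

The useful subgraph on states {0, 2, 5, 6, 7} is acyclic, so L(M) is finite; the longest accepting path visits 4 useful states, giving maximum string length 3.
Counting accepting paths from 6 by length: 1 of length 2, 4 of length 3. Total 5.

5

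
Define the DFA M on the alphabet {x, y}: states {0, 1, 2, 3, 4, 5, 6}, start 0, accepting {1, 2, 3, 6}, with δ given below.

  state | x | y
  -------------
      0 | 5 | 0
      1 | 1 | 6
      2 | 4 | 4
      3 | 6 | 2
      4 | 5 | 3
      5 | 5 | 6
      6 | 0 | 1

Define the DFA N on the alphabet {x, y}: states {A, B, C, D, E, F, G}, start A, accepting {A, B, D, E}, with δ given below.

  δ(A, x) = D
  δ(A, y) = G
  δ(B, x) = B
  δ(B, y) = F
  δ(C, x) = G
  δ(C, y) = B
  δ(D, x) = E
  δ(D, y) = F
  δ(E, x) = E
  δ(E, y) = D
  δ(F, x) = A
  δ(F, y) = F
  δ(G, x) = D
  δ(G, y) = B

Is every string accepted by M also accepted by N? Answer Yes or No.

No

The string xy is in L(M) but not in L(N).
So L(M) ⊄ L(N).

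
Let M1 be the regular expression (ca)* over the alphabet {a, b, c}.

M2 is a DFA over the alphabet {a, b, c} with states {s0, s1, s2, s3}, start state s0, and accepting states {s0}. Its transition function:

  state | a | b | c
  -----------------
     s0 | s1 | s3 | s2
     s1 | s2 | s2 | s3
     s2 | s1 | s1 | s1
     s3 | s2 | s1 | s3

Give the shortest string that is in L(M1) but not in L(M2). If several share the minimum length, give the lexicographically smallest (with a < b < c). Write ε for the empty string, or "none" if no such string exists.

ca

The string ca is accepted by M1 but not by M2.
No shorter string lies in the difference, and ca is the lexicographically first length-2 string in L(M1) \ L(M2).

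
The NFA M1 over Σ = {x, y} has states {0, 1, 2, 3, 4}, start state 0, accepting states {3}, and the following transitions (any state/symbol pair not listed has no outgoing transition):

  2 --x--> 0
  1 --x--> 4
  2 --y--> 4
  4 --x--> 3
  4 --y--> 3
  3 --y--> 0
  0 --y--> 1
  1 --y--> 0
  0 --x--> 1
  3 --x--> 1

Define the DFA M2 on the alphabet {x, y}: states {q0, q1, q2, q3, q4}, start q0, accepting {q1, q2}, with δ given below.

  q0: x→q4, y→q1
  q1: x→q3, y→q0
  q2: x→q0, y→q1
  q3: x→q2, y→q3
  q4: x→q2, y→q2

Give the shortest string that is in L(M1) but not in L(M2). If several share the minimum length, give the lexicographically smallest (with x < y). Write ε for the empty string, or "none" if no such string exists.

The string xxx is accepted by M1 but not by M2.
No shorter string lies in the difference, and xxx is the lexicographically first length-3 string in L(M1) \ L(M2).

xxx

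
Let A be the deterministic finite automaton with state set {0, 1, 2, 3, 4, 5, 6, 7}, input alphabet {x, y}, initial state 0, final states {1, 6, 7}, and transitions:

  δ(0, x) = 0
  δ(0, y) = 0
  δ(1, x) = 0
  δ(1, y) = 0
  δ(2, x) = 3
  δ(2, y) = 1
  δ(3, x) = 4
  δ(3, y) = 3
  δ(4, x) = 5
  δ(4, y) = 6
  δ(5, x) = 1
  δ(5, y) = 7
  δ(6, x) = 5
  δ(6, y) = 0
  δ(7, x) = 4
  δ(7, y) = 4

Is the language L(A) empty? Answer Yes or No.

The states reachable from the start state are {0}.
None of the accepting states {1, 6, 7} is reachable, so no string is accepted and L(A) = ∅.

Yes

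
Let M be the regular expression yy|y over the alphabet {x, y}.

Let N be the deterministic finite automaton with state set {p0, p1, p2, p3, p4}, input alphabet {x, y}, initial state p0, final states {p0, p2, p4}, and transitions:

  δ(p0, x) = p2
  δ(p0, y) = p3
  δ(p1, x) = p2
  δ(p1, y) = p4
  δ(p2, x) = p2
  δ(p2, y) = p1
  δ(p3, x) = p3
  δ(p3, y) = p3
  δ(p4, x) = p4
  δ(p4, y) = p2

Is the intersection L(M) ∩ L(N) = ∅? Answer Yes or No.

Yes

Converting the expression M to a DFA (subset construction, then merging equivalent states) gives the minimal DFA with states {m0, m1, m2, m3}, start state m0, accepting states {m2, m3} and transitions m0: x→m1, y→m2; m1: x→m1, y→m1; m2: x→m1, y→m3; m3: x→m1, y→m1.
Exploring the product automaton M × N from the start pair (m0, p0), following both machines on each input symbol, reaches 7 state pairs: (m0, p0), (m1, p2), (m2, p3), (m1, p1), (m1, p3), (m3, p3), (m1, p4).
M accepts in {m2, m3} and N accepts in {p0, p2, p4}; no reachable pair has both components accepting, so no string drives both machines to acceptance simultaneously and L(M) ∩ L(N) = ∅.
So no string is accepted by both, and the intersection is empty.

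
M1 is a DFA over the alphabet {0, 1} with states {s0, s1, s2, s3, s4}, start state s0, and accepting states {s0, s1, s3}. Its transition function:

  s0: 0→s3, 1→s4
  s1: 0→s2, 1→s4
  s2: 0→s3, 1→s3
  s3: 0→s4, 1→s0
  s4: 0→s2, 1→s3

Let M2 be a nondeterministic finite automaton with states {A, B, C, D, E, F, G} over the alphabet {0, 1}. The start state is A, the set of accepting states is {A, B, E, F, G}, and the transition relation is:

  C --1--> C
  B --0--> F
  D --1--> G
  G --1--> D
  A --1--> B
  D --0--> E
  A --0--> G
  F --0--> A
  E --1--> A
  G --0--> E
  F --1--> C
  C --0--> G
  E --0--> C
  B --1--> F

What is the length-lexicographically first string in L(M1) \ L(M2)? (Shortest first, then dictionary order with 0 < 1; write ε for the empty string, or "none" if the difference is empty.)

01

The string 01 is accepted by M1 but not by M2.
No shorter string lies in the difference, and 01 is the lexicographically first length-2 string in L(M1) \ L(M2).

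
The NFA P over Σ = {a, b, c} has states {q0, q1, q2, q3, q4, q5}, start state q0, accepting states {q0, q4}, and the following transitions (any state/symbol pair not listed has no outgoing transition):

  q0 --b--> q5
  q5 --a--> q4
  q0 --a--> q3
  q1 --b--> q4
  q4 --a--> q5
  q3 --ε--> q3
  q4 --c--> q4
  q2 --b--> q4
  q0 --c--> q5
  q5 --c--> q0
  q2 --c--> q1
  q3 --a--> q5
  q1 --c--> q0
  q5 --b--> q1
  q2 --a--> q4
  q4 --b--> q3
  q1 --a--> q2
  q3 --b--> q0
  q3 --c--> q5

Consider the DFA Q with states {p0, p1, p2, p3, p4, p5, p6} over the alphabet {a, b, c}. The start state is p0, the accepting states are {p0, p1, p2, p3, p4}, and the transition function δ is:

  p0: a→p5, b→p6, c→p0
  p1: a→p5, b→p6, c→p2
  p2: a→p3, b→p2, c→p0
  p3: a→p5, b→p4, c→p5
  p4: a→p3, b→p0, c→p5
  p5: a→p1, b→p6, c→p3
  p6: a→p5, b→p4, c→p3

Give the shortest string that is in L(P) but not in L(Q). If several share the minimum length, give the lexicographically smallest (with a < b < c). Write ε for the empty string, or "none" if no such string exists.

ab

The string ab is accepted by P but not by Q.
No shorter string lies in the difference, and ab is the lexicographically first length-2 string in L(P) \ L(Q).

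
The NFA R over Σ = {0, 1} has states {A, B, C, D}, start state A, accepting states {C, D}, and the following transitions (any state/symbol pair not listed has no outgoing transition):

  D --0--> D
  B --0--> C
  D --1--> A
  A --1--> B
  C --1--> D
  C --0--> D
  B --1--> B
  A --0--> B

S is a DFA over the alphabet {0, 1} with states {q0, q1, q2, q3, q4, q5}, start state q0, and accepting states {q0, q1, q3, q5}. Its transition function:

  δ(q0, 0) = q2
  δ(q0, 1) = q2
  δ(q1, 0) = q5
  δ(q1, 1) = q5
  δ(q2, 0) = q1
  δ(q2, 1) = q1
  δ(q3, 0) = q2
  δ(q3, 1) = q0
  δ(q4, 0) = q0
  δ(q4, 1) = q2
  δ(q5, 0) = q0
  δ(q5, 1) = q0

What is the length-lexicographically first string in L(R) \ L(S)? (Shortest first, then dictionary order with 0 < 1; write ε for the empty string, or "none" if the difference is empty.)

00000

The string 00000 is accepted by R but not by S.
No shorter string lies in the difference, and 00000 is the lexicographically first length-5 string in L(R) \ L(S).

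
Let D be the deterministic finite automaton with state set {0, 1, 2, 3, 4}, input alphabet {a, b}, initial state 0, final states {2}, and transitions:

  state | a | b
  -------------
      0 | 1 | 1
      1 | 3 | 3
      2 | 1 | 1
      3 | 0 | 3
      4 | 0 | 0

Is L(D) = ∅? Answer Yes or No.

Yes

The states reachable from the start state are {0, 1, 3}.
None of the accepting states {2} is reachable, so no string is accepted and L(D) = ∅.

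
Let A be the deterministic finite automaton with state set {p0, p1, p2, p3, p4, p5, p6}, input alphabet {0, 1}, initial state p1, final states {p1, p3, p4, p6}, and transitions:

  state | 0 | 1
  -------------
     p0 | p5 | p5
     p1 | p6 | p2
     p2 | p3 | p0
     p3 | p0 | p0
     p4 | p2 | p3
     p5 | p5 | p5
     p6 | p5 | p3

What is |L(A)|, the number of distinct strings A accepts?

The useful subgraph on states {p1, p2, p3, p6} is acyclic, so L(A) is finite; the longest accepting path visits 3 useful states, giving maximum string length 2.
Counting accepting paths from p1 by length: 1 of length 0, 1 of length 1, 2 of length 2. Total 4.

4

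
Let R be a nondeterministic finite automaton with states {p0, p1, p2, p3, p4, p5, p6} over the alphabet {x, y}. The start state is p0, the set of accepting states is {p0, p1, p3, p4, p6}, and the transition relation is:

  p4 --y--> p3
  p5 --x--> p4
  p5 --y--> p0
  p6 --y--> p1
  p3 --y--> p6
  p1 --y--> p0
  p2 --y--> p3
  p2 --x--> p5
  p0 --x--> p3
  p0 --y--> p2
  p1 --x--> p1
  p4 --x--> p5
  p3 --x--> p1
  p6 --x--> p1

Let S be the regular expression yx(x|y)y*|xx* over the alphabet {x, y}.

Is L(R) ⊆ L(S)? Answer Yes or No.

The empty string ε is in L(R) but not in L(S).
So L(R) ⊄ L(S).

No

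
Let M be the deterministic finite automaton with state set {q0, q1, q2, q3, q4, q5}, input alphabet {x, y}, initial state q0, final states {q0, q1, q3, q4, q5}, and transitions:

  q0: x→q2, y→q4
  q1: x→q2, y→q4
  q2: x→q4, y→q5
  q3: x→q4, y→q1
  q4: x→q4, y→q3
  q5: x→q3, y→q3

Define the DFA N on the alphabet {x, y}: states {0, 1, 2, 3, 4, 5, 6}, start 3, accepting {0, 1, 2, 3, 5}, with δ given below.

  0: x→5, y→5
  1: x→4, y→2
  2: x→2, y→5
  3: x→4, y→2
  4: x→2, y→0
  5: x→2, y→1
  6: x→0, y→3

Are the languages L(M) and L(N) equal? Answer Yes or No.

Yes

Exploring the product automaton M × N from the start pair (q0, 3), following both machines on each input symbol, reaches 6 state pairs: (q0, 3), (q2, 4), (q4, 2), (q5, 0), (q3, 5), (q1, 1).
M accepts in {q0, q1, q3, q4, q5} and N accepts in {0, 1, 2, 3, 5}. In every reachable pair the two components are either both accepting — (q0, 3), (q4, 2), (q5, 0), (q3, 5), (q1, 1) — or both non-accepting, so no string is accepted by exactly one of the machines: L(M) \ L(N) and L(N) \ L(M) are both empty.
Hence every string is accepted by M iff it is accepted by N, and the two languages coincide.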